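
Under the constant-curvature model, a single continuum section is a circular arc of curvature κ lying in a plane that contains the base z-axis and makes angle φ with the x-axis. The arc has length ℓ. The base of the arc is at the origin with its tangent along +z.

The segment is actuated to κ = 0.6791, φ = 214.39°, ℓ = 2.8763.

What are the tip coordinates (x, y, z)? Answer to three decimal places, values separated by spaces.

θ = κ·ℓ = 0.6791 × 2.8763 = 1.95330 rad
ρ = (1 − cos θ)/κ = (1 − -0.37324)/0.6791 = 2.02215
z = sin θ / κ = 0.92773/0.6791 = 1.36612
x = ρ cos φ = 2.02215 × cos(214.39°) = -1.66870
y = ρ sin φ = 2.02215 × sin(214.39°) = -1.14216

-1.669 -1.142 1.366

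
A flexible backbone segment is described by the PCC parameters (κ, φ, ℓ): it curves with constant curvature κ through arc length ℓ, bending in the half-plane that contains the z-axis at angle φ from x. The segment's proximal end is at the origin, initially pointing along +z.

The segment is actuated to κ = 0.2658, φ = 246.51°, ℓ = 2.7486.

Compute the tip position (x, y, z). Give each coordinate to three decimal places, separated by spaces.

-0.383 -0.881 2.511

θ = κ·ℓ = 0.2658 × 2.7486 = 0.73058 rad
ρ = (1 − cos θ)/κ = (1 − 0.74479)/0.2658 = 0.96016
z = sin θ / κ = 0.66730/0.2658 = 2.51053
x = ρ cos φ = 0.96016 × cos(246.51°) = -0.38271
y = ρ sin φ = 0.96016 × sin(246.51°) = -0.88059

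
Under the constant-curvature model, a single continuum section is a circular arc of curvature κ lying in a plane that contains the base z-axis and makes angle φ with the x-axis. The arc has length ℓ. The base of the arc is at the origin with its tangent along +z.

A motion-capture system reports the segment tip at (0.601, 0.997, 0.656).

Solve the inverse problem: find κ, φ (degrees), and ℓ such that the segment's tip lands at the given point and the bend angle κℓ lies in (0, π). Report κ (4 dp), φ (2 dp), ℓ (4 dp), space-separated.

ρ = √(x²+y²) = √(0.601² + 0.997²) = 1.16413
φ = atan2(y, x) mod 360° = atan2(0.997, 0.601) = 58.9181°
|p|² = ρ² + z² = 1.16413² + 0.656² = 1.78555
κ = 2ρ / |p|² = 2×1.16413 / 1.78555 = 1.30395
θ = 2·atan2(ρ, z) = 2·atan2(1.16413, 0.656) = 2.11528 rad
ℓ = θ/κ = 2.11528/1.30395 = 1.62221

1.3040 58.92 1.6222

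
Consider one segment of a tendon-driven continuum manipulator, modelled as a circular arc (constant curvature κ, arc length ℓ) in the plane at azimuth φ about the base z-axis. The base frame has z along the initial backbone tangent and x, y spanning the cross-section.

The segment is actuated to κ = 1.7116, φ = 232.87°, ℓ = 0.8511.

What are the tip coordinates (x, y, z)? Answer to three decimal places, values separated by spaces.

-0.313 -0.413 0.580

θ = κ·ℓ = 1.7116 × 0.8511 = 1.45674 rad
ρ = (1 − cos θ)/κ = (1 − 0.11381)/1.7116 = 0.51776
z = sin θ / κ = 0.99350/1.7116 = 0.58045
x = ρ cos φ = 0.51776 × cos(232.87°) = -0.31253
y = ρ sin φ = 0.51776 × sin(232.87°) = -0.41279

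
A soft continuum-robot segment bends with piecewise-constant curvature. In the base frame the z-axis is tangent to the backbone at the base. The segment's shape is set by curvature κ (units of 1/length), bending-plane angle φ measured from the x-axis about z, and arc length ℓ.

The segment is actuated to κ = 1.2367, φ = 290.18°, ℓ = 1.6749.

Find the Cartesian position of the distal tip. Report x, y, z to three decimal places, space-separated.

θ = κ·ℓ = 1.2367 × 1.6749 = 2.07135 rad
ρ = (1 − cos θ)/κ = (1 − -0.47991)/1.2367 = 1.19666
z = sin θ / κ = 0.87732/1.2367 = 0.70940
x = ρ cos φ = 1.19666 × cos(290.18°) = 0.41281
y = ρ sin φ = 1.19666 × sin(290.18°) = -1.12320

0.413 -1.123 0.709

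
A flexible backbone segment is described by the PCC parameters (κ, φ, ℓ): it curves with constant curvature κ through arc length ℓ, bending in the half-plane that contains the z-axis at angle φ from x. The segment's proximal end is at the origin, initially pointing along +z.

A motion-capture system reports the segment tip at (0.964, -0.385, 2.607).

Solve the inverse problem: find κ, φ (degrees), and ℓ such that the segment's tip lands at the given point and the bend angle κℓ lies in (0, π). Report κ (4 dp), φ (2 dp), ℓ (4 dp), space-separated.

ρ = √(x²+y²) = √(0.964² + -0.385²) = 1.03804
φ = atan2(y, x) mod 360° = atan2(-0.385, 0.964) = 338.2293°
|p|² = ρ² + z² = 1.03804² + 2.607² = 7.87397
κ = 2ρ / |p|² = 2×1.03804 / 7.87397 = 0.26366
θ = 2·atan2(ρ, z) = 2·atan2(1.03804, 2.607) = 0.75786 rad
ℓ = θ/κ = 0.75786/0.26366 = 2.87435

0.2637 338.23 2.8744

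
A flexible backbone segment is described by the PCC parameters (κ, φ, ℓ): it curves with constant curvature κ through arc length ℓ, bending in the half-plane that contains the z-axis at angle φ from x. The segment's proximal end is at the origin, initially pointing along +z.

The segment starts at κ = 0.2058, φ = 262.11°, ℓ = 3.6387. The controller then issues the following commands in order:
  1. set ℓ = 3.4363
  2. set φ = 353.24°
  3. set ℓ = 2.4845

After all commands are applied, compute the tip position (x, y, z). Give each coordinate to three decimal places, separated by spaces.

0.617 -0.073 2.378

initial: κ=0.2058, φ=262.11°, ℓ=3.6387
cmd 1: set ℓ=3.4363 → (κ,φ,ℓ)=(0.2058,262.11°,3.4363) → tip=(-0.1600,-1.1542,3.1570)
cmd 2: set φ=353.24° → (κ,φ,ℓ)=(0.2058,353.24°,3.4363) → tip=(1.1572,-0.1372,3.1570)
cmd 3: set ℓ=2.4845 → (κ,φ,ℓ)=(0.2058,353.24°,2.4845) → tip=(0.6171,-0.0732,2.3776)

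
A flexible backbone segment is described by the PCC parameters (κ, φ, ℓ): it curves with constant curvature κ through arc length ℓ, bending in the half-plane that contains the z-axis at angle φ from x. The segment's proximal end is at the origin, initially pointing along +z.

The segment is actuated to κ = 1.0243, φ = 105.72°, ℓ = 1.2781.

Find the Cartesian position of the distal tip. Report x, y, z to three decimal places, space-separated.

θ = κ·ℓ = 1.0243 × 1.2781 = 1.30916 rad
ρ = (1 − cos θ)/κ = (1 − 0.25866)/1.0243 = 0.72375
z = sin θ / κ = 0.96597/1.0243 = 0.94305
x = ρ cos φ = 0.72375 × cos(105.72°) = -0.19609
y = ρ sin φ = 0.72375 × sin(105.72°) = 0.69668

-0.196 0.697 0.943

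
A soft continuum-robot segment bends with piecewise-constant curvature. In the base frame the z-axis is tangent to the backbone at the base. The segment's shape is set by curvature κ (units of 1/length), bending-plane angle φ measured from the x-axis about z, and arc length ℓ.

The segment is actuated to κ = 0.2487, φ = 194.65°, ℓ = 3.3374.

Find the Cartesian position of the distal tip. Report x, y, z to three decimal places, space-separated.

θ = κ·ℓ = 0.2487 × 3.3374 = 0.83001 rad
ρ = (1 − cos θ)/κ = (1 − 0.67487)/0.2487 = 1.30733
z = sin θ / κ = 0.73794/0.2487 = 2.96719
x = ρ cos φ = 1.30733 × cos(194.65°) = -1.26483
y = ρ sin φ = 1.30733 × sin(194.65°) = -0.33064

-1.265 -0.331 2.967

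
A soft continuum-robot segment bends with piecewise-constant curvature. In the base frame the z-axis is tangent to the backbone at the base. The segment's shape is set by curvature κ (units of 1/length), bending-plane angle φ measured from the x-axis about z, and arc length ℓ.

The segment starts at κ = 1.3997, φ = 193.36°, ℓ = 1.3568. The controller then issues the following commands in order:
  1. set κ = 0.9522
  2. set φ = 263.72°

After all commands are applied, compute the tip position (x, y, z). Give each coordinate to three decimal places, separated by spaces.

initial: κ=1.3997, φ=193.36°, ℓ=1.3568
cmd 1: set κ=0.9522 → (κ,φ,ℓ)=(0.9522,193.36°,1.3568) → tip=(-0.7405,-0.1759,1.0096)
cmd 2: set φ=263.72° → (κ,φ,ℓ)=(0.9522,263.72°,1.3568) → tip=(-0.0833,-0.7566,1.0096)

-0.083 -0.757 1.010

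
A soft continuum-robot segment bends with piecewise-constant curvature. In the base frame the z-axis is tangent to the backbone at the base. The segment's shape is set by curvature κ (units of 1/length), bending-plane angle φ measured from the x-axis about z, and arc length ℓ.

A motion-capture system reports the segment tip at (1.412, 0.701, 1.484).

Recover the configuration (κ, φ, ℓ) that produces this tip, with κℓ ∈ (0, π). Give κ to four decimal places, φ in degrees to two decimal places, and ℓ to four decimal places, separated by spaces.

ρ = √(x²+y²) = √(1.412² + 0.701²) = 1.57643
φ = atan2(y, x) mod 360° = atan2(0.701, 1.412) = 26.4025°
|p|² = ρ² + z² = 1.57643² + 1.484² = 4.68740
κ = 2ρ / |p|² = 2×1.57643 / 4.68740 = 0.67263
θ = 2·atan2(ρ, z) = 2·atan2(1.57643, 1.484) = 1.63118 rad
ℓ = θ/κ = 1.63118/0.67263 = 2.42510

0.6726 26.40 2.4251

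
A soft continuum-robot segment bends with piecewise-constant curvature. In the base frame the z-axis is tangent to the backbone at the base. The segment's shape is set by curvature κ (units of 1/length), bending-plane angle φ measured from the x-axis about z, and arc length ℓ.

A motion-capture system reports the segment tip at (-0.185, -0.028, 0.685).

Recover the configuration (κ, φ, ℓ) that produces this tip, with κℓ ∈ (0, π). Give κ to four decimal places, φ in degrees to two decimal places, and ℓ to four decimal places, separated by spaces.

0.7421 188.61 0.7186

ρ = √(x²+y²) = √(-0.185² + -0.028²) = 0.18711
φ = atan2(y, x) mod 360° = atan2(-0.028, -0.185) = 188.6065°
|p|² = ρ² + z² = 0.18711² + 0.685² = 0.50423
κ = 2ρ / |p|² = 2×0.18711 / 0.50423 = 0.74214
θ = 2·atan2(ρ, z) = 2·atan2(0.18711, 0.685) = 0.53329 rad
ℓ = θ/κ = 0.53329/0.74214 = 0.71858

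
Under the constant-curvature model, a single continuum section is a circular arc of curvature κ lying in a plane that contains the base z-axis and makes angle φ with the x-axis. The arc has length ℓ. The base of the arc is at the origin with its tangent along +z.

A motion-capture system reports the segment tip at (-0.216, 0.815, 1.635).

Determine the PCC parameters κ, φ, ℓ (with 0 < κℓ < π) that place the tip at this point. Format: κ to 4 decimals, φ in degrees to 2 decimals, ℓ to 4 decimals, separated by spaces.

0.4983 104.84 1.9110

ρ = √(x²+y²) = √(-0.216² + 0.815²) = 0.84314
φ = atan2(y, x) mod 360° = atan2(0.815, -0.216) = 104.8439°
|p|² = ρ² + z² = 0.84314² + 1.635² = 3.38411
κ = 2ρ / |p|² = 2×0.84314 / 3.38411 = 0.49829
θ = 2·atan2(ρ, z) = 2·atan2(0.84314, 1.635) = 0.95223 rad
ℓ = θ/κ = 0.95223/0.49829 = 1.91098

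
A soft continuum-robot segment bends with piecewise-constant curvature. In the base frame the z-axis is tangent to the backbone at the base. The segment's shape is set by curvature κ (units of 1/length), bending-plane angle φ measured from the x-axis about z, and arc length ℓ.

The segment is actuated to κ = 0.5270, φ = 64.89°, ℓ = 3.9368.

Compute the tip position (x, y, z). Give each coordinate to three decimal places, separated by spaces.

θ = κ·ℓ = 0.5270 × 3.9368 = 2.07469 rad
ρ = (1 − cos θ)/κ = (1 − -0.48284)/0.5270 = 2.81374
z = sin θ / κ = 0.87571/0.5270 = 1.66168
x = ρ cos φ = 2.81374 × cos(64.89°) = 1.19403
y = ρ sin φ = 2.81374 × sin(64.89°) = 2.54783

1.194 2.548 1.662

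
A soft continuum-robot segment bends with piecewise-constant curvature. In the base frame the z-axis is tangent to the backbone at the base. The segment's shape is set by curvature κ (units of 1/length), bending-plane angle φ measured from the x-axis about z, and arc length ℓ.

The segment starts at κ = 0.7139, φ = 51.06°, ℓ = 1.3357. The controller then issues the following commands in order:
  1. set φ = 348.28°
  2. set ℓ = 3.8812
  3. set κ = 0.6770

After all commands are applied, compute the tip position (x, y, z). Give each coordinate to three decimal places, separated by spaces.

2.706 -0.561 0.726

initial: κ=0.7139, φ=51.06°, ℓ=1.3357
cmd 1: set φ=348.28° → (κ,φ,ℓ)=(0.7139,348.28°,1.3357) → tip=(0.5777,-0.1198,1.1423)
cmd 2: set ℓ=3.8812 → (κ,φ,ℓ)=(0.7139,348.28°,3.8812) → tip=(2.6499,-0.5497,0.5076)
cmd 3: set κ=0.6770 → (κ,φ,ℓ)=(0.6770,348.28°,3.8812) → tip=(2.7057,-0.5613,0.7263)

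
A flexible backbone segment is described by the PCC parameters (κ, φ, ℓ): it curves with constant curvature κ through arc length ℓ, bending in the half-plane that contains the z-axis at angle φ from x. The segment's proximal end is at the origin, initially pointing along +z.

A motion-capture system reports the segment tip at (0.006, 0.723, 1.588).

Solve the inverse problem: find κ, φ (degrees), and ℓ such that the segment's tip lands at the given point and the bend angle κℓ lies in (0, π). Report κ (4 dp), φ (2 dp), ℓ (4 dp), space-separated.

ρ = √(x²+y²) = √(0.006² + 0.723²) = 0.72302
φ = atan2(y, x) mod 360° = atan2(0.723, 0.006) = 89.5245°
|p|² = ρ² + z² = 0.72302² + 1.588² = 3.04451
κ = 2ρ / |p|² = 2×0.72302 / 3.04451 = 0.47497
θ = 2·atan2(ρ, z) = 2·atan2(0.72302, 1.588) = 0.85451 rad
ℓ = θ/κ = 0.85451/0.47497 = 1.79909

0.4750 89.52 1.7991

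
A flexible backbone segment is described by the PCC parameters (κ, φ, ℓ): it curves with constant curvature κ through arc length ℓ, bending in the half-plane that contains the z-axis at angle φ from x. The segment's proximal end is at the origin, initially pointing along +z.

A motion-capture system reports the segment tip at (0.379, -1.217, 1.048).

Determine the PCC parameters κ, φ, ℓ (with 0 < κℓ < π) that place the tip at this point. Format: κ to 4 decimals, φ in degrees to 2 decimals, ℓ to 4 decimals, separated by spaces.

ρ = √(x²+y²) = √(0.379² + -1.217²) = 1.27465
φ = atan2(y, x) mod 360° = atan2(-1.217, 0.379) = 287.2977°
|p|² = ρ² + z² = 1.27465² + 1.048² = 2.72303
κ = 2ρ / |p|² = 2×1.27465 / 2.72303 = 0.93620
θ = 2·atan2(ρ, z) = 2·atan2(1.27465, 1.048) = 1.76534 rad
ℓ = θ/κ = 1.76534/0.93620 = 1.88565

0.9362 287.30 1.8857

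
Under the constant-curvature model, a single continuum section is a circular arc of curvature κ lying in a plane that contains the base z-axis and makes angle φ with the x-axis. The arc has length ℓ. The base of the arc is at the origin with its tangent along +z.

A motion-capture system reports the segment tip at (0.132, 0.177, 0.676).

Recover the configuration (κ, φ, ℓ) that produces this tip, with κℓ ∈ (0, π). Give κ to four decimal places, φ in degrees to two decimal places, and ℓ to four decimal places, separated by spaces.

ρ = √(x²+y²) = √(0.132² + 0.177²) = 0.22080
φ = atan2(y, x) mod 360° = atan2(0.177, 0.132) = 53.2858°
|p|² = ρ² + z² = 0.22080² + 0.676² = 0.50573
κ = 2ρ / |p|² = 2×0.22080 / 0.50573 = 0.87320
θ = 2·atan2(ρ, z) = 2·atan2(0.22080, 0.676) = 0.63141 rad
ℓ = θ/κ = 0.63141/0.87320 = 0.72310

0.8732 53.29 0.7231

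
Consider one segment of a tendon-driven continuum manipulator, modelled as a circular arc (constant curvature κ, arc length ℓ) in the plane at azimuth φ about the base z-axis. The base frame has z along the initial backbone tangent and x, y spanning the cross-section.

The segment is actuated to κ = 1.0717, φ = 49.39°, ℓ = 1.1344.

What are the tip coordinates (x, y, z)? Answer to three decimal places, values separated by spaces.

θ = κ·ℓ = 1.0717 × 1.1344 = 1.21574 rad
ρ = (1 − cos θ)/κ = (1 − 0.34765)/1.0717 = 0.60871
z = sin θ / κ = 0.93763/1.0717 = 0.87490
x = ρ cos φ = 0.60871 × cos(49.39°) = 0.39621
y = ρ sin φ = 0.60871 × sin(49.39°) = 0.46211

0.396 0.462 0.875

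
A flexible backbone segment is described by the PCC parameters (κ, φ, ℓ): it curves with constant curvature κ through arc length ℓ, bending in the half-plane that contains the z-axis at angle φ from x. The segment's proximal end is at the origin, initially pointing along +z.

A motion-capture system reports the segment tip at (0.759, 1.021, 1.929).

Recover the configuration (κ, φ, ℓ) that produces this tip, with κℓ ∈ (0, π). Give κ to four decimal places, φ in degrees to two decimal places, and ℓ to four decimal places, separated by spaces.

0.4765 53.37 2.4471

ρ = √(x²+y²) = √(0.759² + 1.021²) = 1.27221
φ = atan2(y, x) mod 360° = atan2(1.021, 0.759) = 53.3733°
|p|² = ρ² + z² = 1.27221² + 1.929² = 5.33956
κ = 2ρ / |p|² = 2×1.27221 / 5.33956 = 0.47652
θ = 2·atan2(ρ, z) = 2·atan2(1.27221, 1.929) = 1.16608 rad
ℓ = θ/κ = 1.16608/0.47652 = 2.44705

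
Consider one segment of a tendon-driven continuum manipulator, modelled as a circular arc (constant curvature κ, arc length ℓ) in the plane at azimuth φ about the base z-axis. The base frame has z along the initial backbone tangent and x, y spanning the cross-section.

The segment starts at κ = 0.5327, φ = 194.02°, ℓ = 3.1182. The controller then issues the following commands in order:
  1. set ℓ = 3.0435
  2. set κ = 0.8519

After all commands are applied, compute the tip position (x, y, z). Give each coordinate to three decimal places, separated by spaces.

-2.110 -0.527 0.612

initial: κ=0.5327, φ=194.02°, ℓ=3.1182
cmd 1: set ℓ=3.0435 → (κ,φ,ℓ)=(0.5327,194.02°,3.0435) → tip=(-1.9132,-0.4777,1.8748)
cmd 2: set κ=0.8519 → (κ,φ,ℓ)=(0.8519,194.02°,3.0435) → tip=(-2.1105,-0.5270,0.6124)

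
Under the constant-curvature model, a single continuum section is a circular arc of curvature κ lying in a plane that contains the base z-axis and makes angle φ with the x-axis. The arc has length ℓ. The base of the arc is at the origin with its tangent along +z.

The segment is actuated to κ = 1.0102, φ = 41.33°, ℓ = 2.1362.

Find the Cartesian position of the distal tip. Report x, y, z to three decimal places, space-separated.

1.155 1.016 0.824

θ = κ·ℓ = 1.0102 × 2.1362 = 2.15799 rad
ρ = (1 − cos θ)/κ = (1 − -0.55403)/1.0102 = 1.53834
z = sin θ / κ = 0.83250/1.0102 = 0.82409
x = ρ cos φ = 1.53834 × cos(41.33°) = 1.15516
y = ρ sin φ = 1.53834 × sin(41.33°) = 1.01591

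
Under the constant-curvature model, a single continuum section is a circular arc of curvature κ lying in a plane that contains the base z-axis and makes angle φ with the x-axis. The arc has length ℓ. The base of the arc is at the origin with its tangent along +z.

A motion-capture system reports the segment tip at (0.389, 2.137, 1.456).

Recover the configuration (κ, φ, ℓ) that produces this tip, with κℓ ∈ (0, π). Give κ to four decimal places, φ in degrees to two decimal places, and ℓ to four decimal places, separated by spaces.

ρ = √(x²+y²) = √(0.389² + 2.137²) = 2.17212
φ = atan2(y, x) mod 360° = atan2(2.137, 0.389) = 79.6834°
|p|² = ρ² + z² = 2.17212² + 1.456² = 6.83803
κ = 2ρ / |p|² = 2×2.17212 / 6.83803 = 0.63531
θ = 2·atan2(ρ, z) = 2·atan2(2.17212, 1.456) = 1.96055 rad
ℓ = θ/κ = 1.96055/0.63531 = 3.08599

0.6353 79.68 3.0860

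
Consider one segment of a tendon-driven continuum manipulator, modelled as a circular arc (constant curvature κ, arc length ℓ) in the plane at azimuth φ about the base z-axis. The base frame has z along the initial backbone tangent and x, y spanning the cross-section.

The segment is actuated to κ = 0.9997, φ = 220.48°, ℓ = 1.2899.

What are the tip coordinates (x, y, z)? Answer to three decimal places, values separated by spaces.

θ = κ·ℓ = 0.9997 × 1.2899 = 1.28951 rad
ρ = (1 − cos θ)/κ = (1 − 0.27759)/0.9997 = 0.72263
z = sin θ / κ = 0.96070/0.9997 = 0.96099
x = ρ cos φ = 0.72263 × cos(220.48°) = -0.54965
y = ρ sin φ = 0.72263 × sin(220.48°) = -0.46912

-0.550 -0.469 0.961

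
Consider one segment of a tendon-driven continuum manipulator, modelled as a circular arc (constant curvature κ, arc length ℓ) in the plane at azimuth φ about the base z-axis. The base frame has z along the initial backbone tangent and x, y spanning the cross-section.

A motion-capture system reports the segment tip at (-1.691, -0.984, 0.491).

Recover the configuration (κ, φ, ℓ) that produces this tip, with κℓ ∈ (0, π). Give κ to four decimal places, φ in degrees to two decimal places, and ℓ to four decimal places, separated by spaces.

ρ = √(x²+y²) = √(-1.691² + -0.984²) = 1.95646
φ = atan2(y, x) mod 360° = atan2(-0.984, -1.691) = 210.1953°
|p|² = ρ² + z² = 1.95646² + 0.491² = 4.06882
κ = 2ρ / |p|² = 2×1.95646 / 4.06882 = 0.96168
θ = 2·atan2(ρ, z) = 2·atan2(1.95646, 0.491) = 2.64982 rad
ℓ = θ/κ = 2.64982/0.96168 = 2.75540

0.9617 210.20 2.7554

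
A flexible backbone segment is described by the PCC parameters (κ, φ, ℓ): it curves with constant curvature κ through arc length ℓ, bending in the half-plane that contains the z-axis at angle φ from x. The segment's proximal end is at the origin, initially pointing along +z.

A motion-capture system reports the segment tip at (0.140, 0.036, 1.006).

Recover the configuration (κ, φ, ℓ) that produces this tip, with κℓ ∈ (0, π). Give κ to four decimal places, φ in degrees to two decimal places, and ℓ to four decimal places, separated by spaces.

ρ = √(x²+y²) = √(0.140² + 0.036²) = 0.14455
φ = atan2(y, x) mod 360° = atan2(0.036, 0.140) = 14.4208°
|p|² = ρ² + z² = 0.14455² + 1.006² = 1.03293
κ = 2ρ / |p|² = 2×0.14455 / 1.03293 = 0.27989
θ = 2·atan2(ρ, z) = 2·atan2(0.14455, 1.006) = 0.28543 rad
ℓ = θ/κ = 0.28543/0.27989 = 1.01979

0.2799 14.42 1.0198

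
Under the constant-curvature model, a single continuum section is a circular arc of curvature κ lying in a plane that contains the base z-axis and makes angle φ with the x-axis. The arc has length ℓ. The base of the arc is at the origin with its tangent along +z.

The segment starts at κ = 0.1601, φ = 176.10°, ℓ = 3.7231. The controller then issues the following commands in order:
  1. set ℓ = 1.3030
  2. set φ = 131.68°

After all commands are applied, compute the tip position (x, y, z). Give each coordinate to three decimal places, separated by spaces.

-0.090 0.101 1.294

initial: κ=0.1601, φ=176.10°, ℓ=3.7231
cmd 1: set ℓ=1.3030 → (κ,φ,ℓ)=(0.1601,176.10°,1.3030) → tip=(-0.1351,0.0092,1.2936)
cmd 2: set φ=131.68° → (κ,φ,ℓ)=(0.1601,131.68°,1.3030) → tip=(-0.0900,0.1011,1.2936)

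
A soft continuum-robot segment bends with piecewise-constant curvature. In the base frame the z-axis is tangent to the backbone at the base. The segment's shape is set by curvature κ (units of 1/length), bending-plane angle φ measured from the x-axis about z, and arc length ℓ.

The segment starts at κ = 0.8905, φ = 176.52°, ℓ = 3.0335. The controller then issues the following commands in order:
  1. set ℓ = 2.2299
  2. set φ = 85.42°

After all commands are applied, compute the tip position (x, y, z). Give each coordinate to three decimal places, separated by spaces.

0.126 1.571 1.028

initial: κ=0.8905, φ=176.52°, ℓ=3.0335
cmd 1: set ℓ=2.2299 → (κ,φ,ℓ)=(0.8905,176.52°,2.2299) → tip=(-1.5728,0.0956,1.0277)
cmd 2: set φ=85.42° → (κ,φ,ℓ)=(0.8905,85.42°,2.2299) → tip=(0.1258,1.5706,1.0277)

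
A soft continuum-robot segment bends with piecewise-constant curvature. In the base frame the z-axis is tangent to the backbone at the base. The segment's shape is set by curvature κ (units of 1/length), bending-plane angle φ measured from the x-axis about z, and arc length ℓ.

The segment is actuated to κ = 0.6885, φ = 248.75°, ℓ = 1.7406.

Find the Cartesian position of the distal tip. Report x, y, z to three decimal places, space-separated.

θ = κ·ℓ = 0.6885 × 1.7406 = 1.19840 rad
ρ = (1 − cos θ)/κ = (1 − 0.36385)/0.6885 = 0.92397
z = sin θ / κ = 0.93146/0.6885 = 1.35288
x = ρ cos φ = 0.92397 × cos(248.75°) = -0.33488
y = ρ sin φ = 0.92397 × sin(248.75°) = -0.86115

-0.335 -0.861 1.353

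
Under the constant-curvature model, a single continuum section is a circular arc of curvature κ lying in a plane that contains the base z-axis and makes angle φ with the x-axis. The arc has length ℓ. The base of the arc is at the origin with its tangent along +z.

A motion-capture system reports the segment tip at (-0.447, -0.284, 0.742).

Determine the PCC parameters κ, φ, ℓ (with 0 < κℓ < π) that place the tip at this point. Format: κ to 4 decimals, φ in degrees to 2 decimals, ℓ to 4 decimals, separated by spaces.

ρ = √(x²+y²) = √(-0.447² + -0.284²) = 0.52959
φ = atan2(y, x) mod 360° = atan2(-0.284, -0.447) = 212.4297°
|p|² = ρ² + z² = 0.52959² + 0.742² = 0.83103
κ = 2ρ / |p|² = 2×0.52959 / 0.83103 = 1.27454
θ = 2·atan2(ρ, z) = 2·atan2(0.52959, 0.742) = 1.23977 rad
ℓ = θ/κ = 1.23977/1.27454 = 0.97272

1.2745 212.43 0.9727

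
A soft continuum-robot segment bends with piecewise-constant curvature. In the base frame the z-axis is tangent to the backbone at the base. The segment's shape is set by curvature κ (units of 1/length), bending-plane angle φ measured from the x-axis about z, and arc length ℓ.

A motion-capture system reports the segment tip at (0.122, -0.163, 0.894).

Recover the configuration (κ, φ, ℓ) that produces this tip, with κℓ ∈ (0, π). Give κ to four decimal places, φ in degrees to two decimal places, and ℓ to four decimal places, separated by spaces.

0.4844 306.81 0.9246

ρ = √(x²+y²) = √(0.122² + -0.163²) = 0.20360
φ = atan2(y, x) mod 360° = atan2(-0.163, 0.122) = 306.8136°
|p|² = ρ² + z² = 0.20360² + 0.894² = 0.84069
κ = 2ρ / |p|² = 2×0.20360 / 0.84069 = 0.48436
θ = 2·atan2(ρ, z) = 2·atan2(0.20360, 0.894) = 0.44784 rad
ℓ = θ/κ = 0.44784/0.48436 = 0.92460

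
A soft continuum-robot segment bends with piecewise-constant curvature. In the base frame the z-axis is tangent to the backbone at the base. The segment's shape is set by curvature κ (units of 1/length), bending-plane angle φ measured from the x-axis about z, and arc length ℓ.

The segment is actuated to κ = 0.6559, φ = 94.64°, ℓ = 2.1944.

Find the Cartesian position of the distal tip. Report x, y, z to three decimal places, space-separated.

-0.107 1.320 1.511

θ = κ·ℓ = 0.6559 × 2.1944 = 1.43931 rad
ρ = (1 − cos θ)/κ = (1 − 0.13111)/0.6559 = 1.32473
z = sin θ / κ = 0.99137/0.6559 = 1.51146
x = ρ cos φ = 1.32473 × cos(94.64°) = -0.10716
y = ρ sin φ = 1.32473 × sin(94.64°) = 1.32039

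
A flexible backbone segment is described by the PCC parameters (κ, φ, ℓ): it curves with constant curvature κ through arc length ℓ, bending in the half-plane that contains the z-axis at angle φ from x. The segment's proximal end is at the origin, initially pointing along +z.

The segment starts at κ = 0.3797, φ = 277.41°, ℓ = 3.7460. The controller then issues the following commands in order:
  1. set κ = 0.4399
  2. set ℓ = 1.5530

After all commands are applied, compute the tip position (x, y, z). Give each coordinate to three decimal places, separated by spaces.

0.066 -0.506 1.435

initial: κ=0.3797, φ=277.41°, ℓ=3.7460
cmd 1: set κ=0.4399 → (κ,φ,ℓ)=(0.4399,277.41°,3.7460) → tip=(0.3157,-2.4278,2.2665)
cmd 2: set ℓ=1.5530 → (κ,φ,ℓ)=(0.4399,277.41°,1.5530) → tip=(0.0658,-0.5059,1.4350)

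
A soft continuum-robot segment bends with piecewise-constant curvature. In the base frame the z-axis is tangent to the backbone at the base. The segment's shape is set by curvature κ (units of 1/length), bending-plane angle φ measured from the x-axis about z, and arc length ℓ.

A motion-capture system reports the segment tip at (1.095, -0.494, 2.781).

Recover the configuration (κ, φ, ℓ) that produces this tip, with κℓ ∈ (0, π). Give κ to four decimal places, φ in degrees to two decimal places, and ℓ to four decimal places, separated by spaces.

0.2618 335.72 3.1150

ρ = √(x²+y²) = √(1.095² + -0.494²) = 1.20127
φ = atan2(y, x) mod 360° = atan2(-0.494, 1.095) = 335.7179°
|p|² = ρ² + z² = 1.20127² + 2.781² = 9.17702
κ = 2ρ / |p|² = 2×1.20127 / 9.17702 = 0.26180
θ = 2·atan2(ρ, z) = 2·atan2(1.20127, 2.781) = 0.81550 rad
ℓ = θ/κ = 0.81550/0.26180 = 3.11496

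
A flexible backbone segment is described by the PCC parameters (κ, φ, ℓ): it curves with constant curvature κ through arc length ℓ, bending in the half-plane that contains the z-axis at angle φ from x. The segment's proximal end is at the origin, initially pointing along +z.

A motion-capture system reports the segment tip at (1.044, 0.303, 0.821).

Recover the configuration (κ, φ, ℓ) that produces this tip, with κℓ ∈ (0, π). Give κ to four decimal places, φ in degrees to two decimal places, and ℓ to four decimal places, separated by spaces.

ρ = √(x²+y²) = √(1.044² + 0.303²) = 1.08708
φ = atan2(y, x) mod 360° = atan2(0.303, 1.044) = 16.1843°
|p|² = ρ² + z² = 1.08708² + 0.821² = 1.85579
κ = 2ρ / |p|² = 2×1.08708 / 1.85579 = 1.17156
θ = 2·atan2(ρ, z) = 2·atan2(1.08708, 0.821) = 1.84791 rad
ℓ = θ/κ = 1.84791/1.17156 = 1.57731

1.1716 16.18 1.5773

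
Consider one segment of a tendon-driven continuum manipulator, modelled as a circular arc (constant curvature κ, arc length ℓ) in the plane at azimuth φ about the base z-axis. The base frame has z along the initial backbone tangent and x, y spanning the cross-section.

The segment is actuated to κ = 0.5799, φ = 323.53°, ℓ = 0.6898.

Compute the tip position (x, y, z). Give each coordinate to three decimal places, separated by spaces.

θ = κ·ℓ = 0.5799 × 0.6898 = 0.40002 rad
ρ = (1 − cos θ)/κ = (1 − 0.92106)/0.5799 = 0.13614
z = sin θ / κ = 0.38943/0.5799 = 0.67155
x = ρ cos φ = 0.13614 × cos(323.53°) = 0.10948
y = ρ sin φ = 0.13614 × sin(323.53°) = -0.08092

0.109 -0.081 0.672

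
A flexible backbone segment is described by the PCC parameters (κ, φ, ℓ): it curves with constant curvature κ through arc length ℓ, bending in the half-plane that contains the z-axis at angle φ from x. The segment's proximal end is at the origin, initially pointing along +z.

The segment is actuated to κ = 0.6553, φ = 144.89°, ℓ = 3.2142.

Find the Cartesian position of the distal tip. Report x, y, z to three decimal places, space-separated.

θ = κ·ℓ = 0.6553 × 3.2142 = 2.10627 rad
ρ = (1 − cos θ)/κ = (1 − -0.51024)/0.6553 = 2.30466
z = sin θ / κ = 0.86003/0.6553 = 1.31242
x = ρ cos φ = 2.30466 × cos(144.89°) = -1.88533
y = ρ sin φ = 2.30466 × sin(144.89°) = 1.32552

-1.885 1.326 1.312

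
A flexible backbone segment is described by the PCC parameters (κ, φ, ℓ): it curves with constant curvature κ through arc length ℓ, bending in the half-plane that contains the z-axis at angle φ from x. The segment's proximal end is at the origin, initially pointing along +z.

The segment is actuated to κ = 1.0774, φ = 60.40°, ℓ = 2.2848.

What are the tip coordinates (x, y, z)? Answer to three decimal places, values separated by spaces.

θ = κ·ℓ = 1.0774 × 2.2848 = 2.46164 rad
ρ = (1 − cos θ)/κ = (1 − -0.77760)/1.0774 = 1.64990
z = sin θ / κ = 0.62875/1.0774 = 0.58358
x = ρ cos φ = 1.64990 × cos(60.40°) = 0.81496
y = ρ sin φ = 1.64990 × sin(60.40°) = 1.43458

0.815 1.435 0.584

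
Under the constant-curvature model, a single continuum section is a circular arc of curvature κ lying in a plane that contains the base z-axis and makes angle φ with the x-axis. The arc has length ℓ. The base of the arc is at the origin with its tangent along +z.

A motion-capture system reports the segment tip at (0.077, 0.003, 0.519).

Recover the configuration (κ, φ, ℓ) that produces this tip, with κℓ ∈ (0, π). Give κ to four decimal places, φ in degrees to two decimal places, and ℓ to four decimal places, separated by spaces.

0.5598 2.23 0.5266

ρ = √(x²+y²) = √(0.077² + 0.003²) = 0.07706
φ = atan2(y, x) mod 360° = atan2(0.003, 0.077) = 2.2312°
|p|² = ρ² + z² = 0.07706² + 0.519² = 0.27530
κ = 2ρ / |p|² = 2×0.07706 / 0.27530 = 0.55982
θ = 2·atan2(ρ, z) = 2·atan2(0.07706, 0.519) = 0.29480 rad
ℓ = θ/κ = 0.29480/0.55982 = 0.52659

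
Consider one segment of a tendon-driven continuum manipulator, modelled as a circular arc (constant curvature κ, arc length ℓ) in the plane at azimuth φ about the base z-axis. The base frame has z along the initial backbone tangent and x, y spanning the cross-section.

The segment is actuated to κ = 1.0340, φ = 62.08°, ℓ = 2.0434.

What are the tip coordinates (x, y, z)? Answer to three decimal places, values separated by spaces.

0.686 1.295 0.828

θ = κ·ℓ = 1.0340 × 2.0434 = 2.11288 rad
ρ = (1 − cos θ)/κ = (1 − -0.51592)/1.0340 = 1.46607
z = sin θ / κ = 0.85664/1.0340 = 0.82847
x = ρ cos φ = 1.46607 × cos(62.08°) = 0.68647
y = ρ sin φ = 1.46607 × sin(62.08°) = 1.29542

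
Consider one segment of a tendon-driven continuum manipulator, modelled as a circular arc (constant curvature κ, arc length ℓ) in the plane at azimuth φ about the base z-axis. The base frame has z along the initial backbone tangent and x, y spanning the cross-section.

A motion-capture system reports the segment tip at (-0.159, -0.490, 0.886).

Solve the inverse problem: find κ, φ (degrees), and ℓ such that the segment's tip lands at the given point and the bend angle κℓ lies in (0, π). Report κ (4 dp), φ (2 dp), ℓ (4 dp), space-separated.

0.9809 252.02 1.0738

ρ = √(x²+y²) = √(-0.159² + -0.490²) = 0.51515
φ = atan2(y, x) mod 360° = atan2(-0.490, -0.159) = 252.0223°
|p|² = ρ² + z² = 0.51515² + 0.886² = 1.05038
κ = 2ρ / |p|² = 2×0.51515 / 1.05038 = 0.98089
θ = 2·atan2(ρ, z) = 2·atan2(0.51515, 0.886) = 1.05331 rad
ℓ = θ/κ = 1.05331/0.98089 = 1.07384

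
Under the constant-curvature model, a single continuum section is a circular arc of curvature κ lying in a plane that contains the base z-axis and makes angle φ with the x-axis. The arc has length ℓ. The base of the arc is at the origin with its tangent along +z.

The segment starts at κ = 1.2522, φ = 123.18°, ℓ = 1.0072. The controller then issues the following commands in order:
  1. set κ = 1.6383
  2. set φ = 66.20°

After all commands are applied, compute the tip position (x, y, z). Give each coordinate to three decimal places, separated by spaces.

initial: κ=1.2522, φ=123.18°, ℓ=1.0072
cmd 1: set κ=1.6383 → (κ,φ,ℓ)=(1.6383,123.18°,1.0072) → tip=(-0.3605,0.5513,0.6085)
cmd 2: set φ=66.20° → (κ,φ,ℓ)=(1.6383,66.20°,1.0072) → tip=(0.2658,0.6027,0.6085)

0.266 0.603 0.608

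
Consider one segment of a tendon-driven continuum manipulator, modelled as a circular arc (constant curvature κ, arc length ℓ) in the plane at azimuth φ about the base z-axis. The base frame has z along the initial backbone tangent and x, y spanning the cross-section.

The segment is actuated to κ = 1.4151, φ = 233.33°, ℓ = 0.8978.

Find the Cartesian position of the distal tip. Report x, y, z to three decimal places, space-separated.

-0.297 -0.399 0.675

θ = κ·ℓ = 1.4151 × 0.8978 = 1.27048 rad
ρ = (1 − cos θ)/κ = (1 − 0.29583)/1.4151 = 0.49761
z = sin θ / κ = 0.95524/1.4151 = 0.67503
x = ρ cos φ = 0.49761 × cos(233.33°) = -0.29718
y = ρ sin φ = 0.49761 × sin(233.33°) = -0.39913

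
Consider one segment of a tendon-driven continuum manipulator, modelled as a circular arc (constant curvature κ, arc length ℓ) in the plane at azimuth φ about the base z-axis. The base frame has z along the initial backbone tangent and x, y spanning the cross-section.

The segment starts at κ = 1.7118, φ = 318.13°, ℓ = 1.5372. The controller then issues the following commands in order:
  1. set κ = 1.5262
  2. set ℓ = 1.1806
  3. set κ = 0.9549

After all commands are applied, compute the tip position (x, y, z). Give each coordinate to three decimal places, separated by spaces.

initial: κ=1.7118, φ=318.13°, ℓ=1.5372
cmd 1: set κ=1.5262 → (κ,φ,ℓ)=(1.5262,318.13°,1.5372) → tip=(0.8294,-0.7434,0.4680)
cmd 2: set ℓ=1.1806 → (κ,φ,ℓ)=(1.5262,318.13°,1.1806) → tip=(0.5996,-0.5375,0.6378)
cmd 3: set κ=0.9549 → (κ,φ,ℓ)=(0.9549,318.13°,1.1806) → tip=(0.4452,-0.3991,0.9459)

0.445 -0.399 0.946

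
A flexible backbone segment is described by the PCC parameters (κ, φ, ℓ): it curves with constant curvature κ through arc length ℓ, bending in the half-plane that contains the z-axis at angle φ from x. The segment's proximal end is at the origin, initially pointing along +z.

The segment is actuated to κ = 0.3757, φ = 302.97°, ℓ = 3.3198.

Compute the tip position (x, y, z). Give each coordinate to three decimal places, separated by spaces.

0.988 -1.523 2.524

θ = κ·ℓ = 0.3757 × 3.3198 = 1.24725 rad
ρ = (1 − cos θ)/κ = (1 − 0.31793)/0.3757 = 1.81546
z = sin θ / κ = 0.94811/0.3757 = 2.52359
x = ρ cos φ = 1.81546 × cos(302.97°) = 0.98797
y = ρ sin φ = 1.81546 × sin(302.97°) = -1.52309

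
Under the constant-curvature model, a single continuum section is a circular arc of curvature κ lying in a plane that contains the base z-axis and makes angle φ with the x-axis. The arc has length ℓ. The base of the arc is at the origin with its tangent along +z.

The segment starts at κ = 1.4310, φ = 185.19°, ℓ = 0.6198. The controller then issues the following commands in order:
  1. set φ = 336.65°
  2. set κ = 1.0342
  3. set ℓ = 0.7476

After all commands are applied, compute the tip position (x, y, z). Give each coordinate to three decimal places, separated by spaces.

0.252 -0.109 0.675

initial: κ=1.4310, φ=185.19°, ℓ=0.6198
cmd 1: set φ=336.65° → (κ,φ,ℓ)=(1.4310,336.65°,0.6198) → tip=(0.2362,-0.1020,0.5417)
cmd 2: set κ=1.0342 → (κ,φ,ℓ)=(1.0342,336.65°,0.6198) → tip=(0.1762,-0.0761,0.5782)
cmd 3: set ℓ=0.7476 → (κ,φ,ℓ)=(1.0342,336.65°,0.7476) → tip=(0.2524,-0.1090,0.6753)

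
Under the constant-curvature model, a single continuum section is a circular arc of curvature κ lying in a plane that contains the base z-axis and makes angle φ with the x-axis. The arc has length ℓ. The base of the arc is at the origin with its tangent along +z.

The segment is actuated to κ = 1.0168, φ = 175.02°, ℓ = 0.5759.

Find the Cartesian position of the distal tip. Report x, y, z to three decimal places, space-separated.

θ = κ·ℓ = 1.0168 × 0.5759 = 0.58558 rad
ρ = (1 − cos θ)/κ = (1 − 0.83339)/1.0168 = 0.16385
z = sin θ / κ = 0.55268/1.0168 = 0.54355
x = ρ cos φ = 0.16385 × cos(175.02°) = -0.16323
y = ρ sin φ = 0.16385 × sin(175.02°) = 0.01422

-0.163 0.014 0.544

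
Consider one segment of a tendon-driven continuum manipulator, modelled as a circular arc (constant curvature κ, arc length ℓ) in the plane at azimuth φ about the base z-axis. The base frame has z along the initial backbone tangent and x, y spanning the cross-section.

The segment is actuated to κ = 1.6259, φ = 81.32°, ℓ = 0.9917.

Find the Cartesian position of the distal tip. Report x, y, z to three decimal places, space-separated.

0.097 0.633 0.615

θ = κ·ℓ = 1.6259 × 0.9917 = 1.61241 rad
ρ = (1 − cos θ)/κ = (1 − -0.04160)/1.6259 = 0.64063
z = sin θ / κ = 0.99913/1.6259 = 0.61451
x = ρ cos φ = 0.64063 × cos(81.32°) = 0.09668
y = ρ sin φ = 0.64063 × sin(81.32°) = 0.63329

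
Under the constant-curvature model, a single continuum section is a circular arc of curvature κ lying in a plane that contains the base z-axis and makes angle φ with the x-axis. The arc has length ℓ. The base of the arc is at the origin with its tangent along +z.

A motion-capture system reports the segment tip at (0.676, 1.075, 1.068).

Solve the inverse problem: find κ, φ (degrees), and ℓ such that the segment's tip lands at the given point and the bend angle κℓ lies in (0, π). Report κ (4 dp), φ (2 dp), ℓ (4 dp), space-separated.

ρ = √(x²+y²) = √(0.676² + 1.075²) = 1.26988
φ = atan2(y, x) mod 360° = atan2(1.075, 0.676) = 57.8368°
|p|² = ρ² + z² = 1.26988² + 1.068² = 2.75323
κ = 2ρ / |p|² = 2×1.26988 / 2.75323 = 0.92247
θ = 2·atan2(ρ, z) = 2·atan2(1.26988, 1.068) = 1.74307 rad
ℓ = θ/κ = 1.74307/0.92247 = 1.88957

0.9225 57.84 1.8896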